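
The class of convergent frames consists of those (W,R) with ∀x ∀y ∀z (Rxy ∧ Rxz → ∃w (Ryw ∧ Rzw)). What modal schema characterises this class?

◇□r → □◇r

The condition is convergence. The .2 schema ◇□r → □◇r defines it.
Suppose ◇□r→□◇r is valid. Take Rxy, Rxz and set V(r)={w : Ryw}. Then □r at y so ◇□r at x, so □◇r at x, so ◇r at z, giving w with Rzw and Ryw.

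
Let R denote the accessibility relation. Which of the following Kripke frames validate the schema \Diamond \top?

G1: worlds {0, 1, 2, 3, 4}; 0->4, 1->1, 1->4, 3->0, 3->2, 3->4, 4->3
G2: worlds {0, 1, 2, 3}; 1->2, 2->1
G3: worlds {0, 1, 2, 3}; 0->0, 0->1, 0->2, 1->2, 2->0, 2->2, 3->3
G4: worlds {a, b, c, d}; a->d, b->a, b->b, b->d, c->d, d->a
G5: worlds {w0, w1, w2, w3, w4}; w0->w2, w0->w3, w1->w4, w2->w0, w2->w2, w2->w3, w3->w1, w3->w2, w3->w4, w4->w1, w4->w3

The schema corresponds to seriality: \forall x \exists y Rxy.
G1: fails — world 2 has no successor.
G2: fails — world 0 has no successor.
G3: condition met.
G4: condition met.
G5: condition met.
Valid on: G3, G4, G5.

G3, G4, G5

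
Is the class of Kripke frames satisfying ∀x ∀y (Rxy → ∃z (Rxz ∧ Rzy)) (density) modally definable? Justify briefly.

This is a Sahlqvist condition; the C4 axiom □□r → □r defines it.
Suppose □□r→□r is valid. Take Rxy and set V(r)={w : xR²w}. Then □□r at x, so □r at x, so r at y, i.e. ∃z(Rxz∧Rzy).

Yes, by □□r → □r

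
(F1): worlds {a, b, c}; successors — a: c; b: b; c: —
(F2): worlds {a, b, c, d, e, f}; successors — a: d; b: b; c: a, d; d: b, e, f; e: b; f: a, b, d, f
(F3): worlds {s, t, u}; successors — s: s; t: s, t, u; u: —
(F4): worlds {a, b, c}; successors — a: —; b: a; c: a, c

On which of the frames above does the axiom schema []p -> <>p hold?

(F2)

This is the axiom for seriality; its first-order frame correspondent is forall x exists y Rxy.
(F1): fails — world c has no successor.
(F2): holds.
(F3): fails — world u has no successor.
(F4): fails — world a has no successor.
Valid on: (F2).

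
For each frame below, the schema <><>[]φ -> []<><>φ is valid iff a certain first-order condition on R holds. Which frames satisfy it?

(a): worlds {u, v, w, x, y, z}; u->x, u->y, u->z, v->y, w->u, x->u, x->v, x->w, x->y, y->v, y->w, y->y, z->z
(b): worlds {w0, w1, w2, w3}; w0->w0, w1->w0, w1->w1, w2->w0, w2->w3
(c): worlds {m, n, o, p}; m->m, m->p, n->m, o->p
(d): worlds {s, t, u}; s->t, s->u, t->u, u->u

This is the axiom for a generalized confluence (Geach) condition; its first-order frame correspondent is forall x forall y forall z ((x R^2 y & xRz) -> exists w (yRw & z R^2 w)).
(a): fails — uR²v, uRz but no t with vRt and zR²t.
(b): fails — w2R²w0, w2Rw3 but no w with w0Rw and w3R²w.
(c): fails — mR²m, mRp but no w with mRw and pR²w.
(d): ✓.
Valid on: (d).

(d)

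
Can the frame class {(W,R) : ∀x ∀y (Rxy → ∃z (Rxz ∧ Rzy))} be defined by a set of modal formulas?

Yes: it is density, defined by the C4 schema □□p → □p.

Definable; □□p → □p defines it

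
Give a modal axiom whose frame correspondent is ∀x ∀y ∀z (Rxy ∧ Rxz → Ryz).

◇q → □◇q

The condition is the Euclidean property. The 5 schema ◇q → □◇q defines it.
Suppose ◇q→□◇q is valid. Take Rxy, Rxz and set V(q)={y}. Then ◇q at x, so □◇q at x, so ◇q at z, so some w with Rzw has q; w=y, i.e. Rzy. By symmetry of the argument, Ryz.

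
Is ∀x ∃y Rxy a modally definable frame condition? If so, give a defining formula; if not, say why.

Yes — defined by □r → ◇r

This is a Sahlqvist condition; the D axiom □r → ◇r defines it.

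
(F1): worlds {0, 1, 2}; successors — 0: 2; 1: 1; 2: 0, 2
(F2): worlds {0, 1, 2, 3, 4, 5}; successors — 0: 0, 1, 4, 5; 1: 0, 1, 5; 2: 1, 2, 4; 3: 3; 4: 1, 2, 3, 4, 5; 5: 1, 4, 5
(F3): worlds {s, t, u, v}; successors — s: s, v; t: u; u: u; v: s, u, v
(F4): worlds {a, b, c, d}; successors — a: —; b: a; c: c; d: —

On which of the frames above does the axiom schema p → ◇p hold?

(F2)

Frame correspondent (Sahlqvist): ∀x Rxx — i.e. reflexivity.
(F1): fails — world 0 does not see itself.
(F2): ✓.
(F3): fails — world t does not see itself.
(F4): fails — world a does not see itself.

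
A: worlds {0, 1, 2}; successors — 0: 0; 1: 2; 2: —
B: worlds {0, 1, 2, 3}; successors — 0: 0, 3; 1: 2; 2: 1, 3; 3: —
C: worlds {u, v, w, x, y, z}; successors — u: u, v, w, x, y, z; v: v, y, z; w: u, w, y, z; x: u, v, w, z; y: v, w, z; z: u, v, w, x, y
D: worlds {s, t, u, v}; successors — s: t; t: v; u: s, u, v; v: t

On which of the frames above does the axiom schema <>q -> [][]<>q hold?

This is the axiom for a generalized confluence (Geach) condition; its first-order frame correspondent is forall x forall y forall z ((xRy & x R^2 z) -> exists w (y = w & zRw)).
A: ✓.
B: fails — 0R0, 0R²3 but no w with 0=w and 3Rw.
C: fails — uRu, uR²v but no t with u=t and vRt.
D: fails — uRs, uR²s but no w with s=w and sRw.

A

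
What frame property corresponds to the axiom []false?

This is the Ver axiom.
It corresponds to emptiness of R: forall x forall y ~Rxy.

Emptiness of R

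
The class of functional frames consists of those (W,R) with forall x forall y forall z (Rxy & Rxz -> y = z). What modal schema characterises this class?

The condition is partial functionality. The CD schema ◇s → □s defines it.
Suppose ◇s→□s is valid. Take Rxy, Rxz and set V(s)={y}. Then ◇s at x, so □s at x, so s at z, i.e. z=y.

◇s → □s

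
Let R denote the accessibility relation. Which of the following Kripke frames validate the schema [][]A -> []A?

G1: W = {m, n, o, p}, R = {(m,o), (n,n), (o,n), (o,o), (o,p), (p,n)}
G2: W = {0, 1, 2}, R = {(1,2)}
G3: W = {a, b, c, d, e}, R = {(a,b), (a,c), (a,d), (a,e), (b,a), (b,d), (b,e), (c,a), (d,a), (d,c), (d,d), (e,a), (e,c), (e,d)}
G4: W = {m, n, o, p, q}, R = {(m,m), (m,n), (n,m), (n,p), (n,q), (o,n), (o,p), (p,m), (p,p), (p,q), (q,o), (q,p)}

This is the axiom for density; its first-order frame correspondent is forall x forall y (Rxy -> exists z (Rxz & Rzy)).
G1: ✓.
G2: fails — R12 but no z with R1z and Rz2.
G3: fails — Rab but no z with Raz and Rzb.
G4: fails — Ron but no z with Roz and Rzn.
Valid on: G1.

G1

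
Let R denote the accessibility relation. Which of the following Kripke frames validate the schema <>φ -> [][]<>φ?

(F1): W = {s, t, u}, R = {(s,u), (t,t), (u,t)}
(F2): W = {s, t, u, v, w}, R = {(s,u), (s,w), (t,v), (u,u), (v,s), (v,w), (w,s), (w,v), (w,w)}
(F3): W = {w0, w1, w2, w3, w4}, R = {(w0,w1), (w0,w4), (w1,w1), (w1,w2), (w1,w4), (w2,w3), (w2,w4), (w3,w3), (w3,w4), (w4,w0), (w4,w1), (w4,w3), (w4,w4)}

none

This is the axiom for a generalized confluence (Geach) condition; its first-order frame correspondent is forall x forall y forall z ((xRy & x R^2 z) -> exists w (y = w & zRw)).
(F1): fails — sRu, sR²t but no w with u=w and tRw.
(F2): fails — sRu, sR²v but no w* with u=w* and vRw*.
(F3): fails — w0Rw1, w0R²w2 but no w with w1=w and w2Rw.
Valid on no frame.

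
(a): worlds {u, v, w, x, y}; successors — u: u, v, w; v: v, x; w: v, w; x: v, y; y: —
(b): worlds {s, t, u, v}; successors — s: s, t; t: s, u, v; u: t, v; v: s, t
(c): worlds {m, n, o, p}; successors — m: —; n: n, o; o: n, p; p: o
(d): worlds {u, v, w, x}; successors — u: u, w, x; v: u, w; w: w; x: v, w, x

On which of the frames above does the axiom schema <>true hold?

Frame correspondent (Sahlqvist): forall x exists y Rxy — i.e. seriality.
(a): fails — world y has no successor.
(b): ✓.
(c): fails — world m has no successor.
(d): ✓.
Valid on: (b), (d).

(b), (d)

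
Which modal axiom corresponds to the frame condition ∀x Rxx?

This is reflexivity; the standard corresponding axiom is T: □p → p.
Suppose □p→p is valid. At any x set V(p)={w : Rxw}. Then □p holds at x, so p holds at x, i.e. Rxx.

□p → p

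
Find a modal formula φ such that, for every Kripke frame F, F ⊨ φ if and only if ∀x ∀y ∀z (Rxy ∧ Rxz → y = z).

This is partial functionality; the standard corresponding axiom is CD: ◇q → □q.
Suppose ◇q→□q is valid. Take Rxy, Rxz and set V(q)={y}. Then ◇q at x, so □q at x, so q at z, i.e. z=y.

◇q → □q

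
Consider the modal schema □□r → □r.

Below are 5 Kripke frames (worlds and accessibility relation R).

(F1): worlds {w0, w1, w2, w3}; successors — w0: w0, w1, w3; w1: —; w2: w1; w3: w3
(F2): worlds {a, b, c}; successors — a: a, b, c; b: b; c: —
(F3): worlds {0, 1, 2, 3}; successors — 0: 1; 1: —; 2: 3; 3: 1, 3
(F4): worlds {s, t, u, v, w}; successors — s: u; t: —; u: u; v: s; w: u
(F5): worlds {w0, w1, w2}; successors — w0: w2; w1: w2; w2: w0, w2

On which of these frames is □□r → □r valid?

This is the axiom for density; its first-order frame correspondent is ∀x ∀y (Rxy → ∃z (Rxz ∧ Rzy)).
(F1): fails — Rw2w1 but no z with Rw2z and Rzw1.
(F2): ✓.
(F3): fails — R01 but no z with R0z and Rz1.
(F4): fails — Rvs but no z with Rvz and Rzs.
(F5): ✓.

(F2), (F5)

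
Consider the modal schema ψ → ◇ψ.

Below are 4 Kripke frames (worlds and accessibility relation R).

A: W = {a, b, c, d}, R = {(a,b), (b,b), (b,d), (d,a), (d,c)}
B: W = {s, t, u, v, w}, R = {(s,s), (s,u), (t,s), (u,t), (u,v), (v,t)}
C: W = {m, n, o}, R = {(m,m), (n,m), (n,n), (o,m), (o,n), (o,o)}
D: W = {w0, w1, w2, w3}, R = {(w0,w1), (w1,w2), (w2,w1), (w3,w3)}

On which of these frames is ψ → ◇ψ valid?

This is the axiom for reflexivity; its first-order frame correspondent is ∀x Rxx.
A: fails — world a does not see itself.
B: fails — world t does not see itself.
C: condition met.
D: fails — world w0 does not see itself.

C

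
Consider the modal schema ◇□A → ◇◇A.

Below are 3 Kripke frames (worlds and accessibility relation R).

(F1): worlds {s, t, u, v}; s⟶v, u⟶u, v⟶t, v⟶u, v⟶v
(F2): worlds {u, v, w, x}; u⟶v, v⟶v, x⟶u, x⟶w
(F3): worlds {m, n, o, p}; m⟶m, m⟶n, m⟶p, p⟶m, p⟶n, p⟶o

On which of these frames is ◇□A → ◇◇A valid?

The schema corresponds to a generalized confluence (Geach) condition: ∀x ∀y (xRy → ∃w (yRw ∧ xR²w)).
(F1): fails — vRt but no w with tRw and vR²w.
(F2): fails — xRw but no t with wRt and xR²t.
(F3): fails — mRn but no w with nRw and mR²w.
Valid on no frame.

none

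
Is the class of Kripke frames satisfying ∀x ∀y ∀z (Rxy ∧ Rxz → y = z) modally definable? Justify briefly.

The condition is partial functionality. A defining modal formula is ◇q → □q.
Suppose ◇q→□q is valid. Take Rxy, Rxz and set V(q)={y}. Then ◇q at x, so □q at x, so q at z, i.e. z=y.

Definable; ◇q → □q defines it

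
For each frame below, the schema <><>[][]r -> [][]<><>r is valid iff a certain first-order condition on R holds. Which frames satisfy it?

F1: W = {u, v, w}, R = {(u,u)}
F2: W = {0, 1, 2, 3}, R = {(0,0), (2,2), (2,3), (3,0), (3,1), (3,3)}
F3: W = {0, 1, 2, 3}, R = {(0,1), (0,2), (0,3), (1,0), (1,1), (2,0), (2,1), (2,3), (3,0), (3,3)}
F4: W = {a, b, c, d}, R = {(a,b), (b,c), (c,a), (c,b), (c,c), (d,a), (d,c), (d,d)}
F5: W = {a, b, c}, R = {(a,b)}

This is the axiom for a generalized confluence (Geach) condition; its first-order frame correspondent is forall x forall y forall z ((x R^2 y & x R^2 z) -> exists w (y R^2 w & z R^2 w)).
F1: condition met.
F2: fails — 2R²0, 2R²1 but no w with 0R²w and 1R²w.
F3: condition met.
F4: condition met.
F5: condition met.
Valid on: F1, F3, F4, F5.

F1, F3, F4, F5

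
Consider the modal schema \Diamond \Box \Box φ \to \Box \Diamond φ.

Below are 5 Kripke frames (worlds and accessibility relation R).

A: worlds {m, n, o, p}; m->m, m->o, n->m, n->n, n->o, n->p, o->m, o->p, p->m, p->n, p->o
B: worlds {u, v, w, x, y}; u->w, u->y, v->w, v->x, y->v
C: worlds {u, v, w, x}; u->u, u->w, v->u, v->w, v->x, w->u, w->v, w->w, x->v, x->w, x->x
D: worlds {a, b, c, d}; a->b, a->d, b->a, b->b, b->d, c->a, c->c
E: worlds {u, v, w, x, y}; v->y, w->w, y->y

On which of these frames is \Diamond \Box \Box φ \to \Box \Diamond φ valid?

The schema corresponds to a generalized confluence (Geach) condition: \forall x \forall y \forall z ((xRy \wedge xRz) \to \exists w (y R^2 w \wedge zRw)).
A: satisfies the condition.
B: fails — uRw, uRw but no t with wR²t and wRt.
C: satisfies the condition.
D: fails — aRb, aRd but no w with bR²w and dRw.
E: satisfies the condition.
Valid on: A, C, E.

A, C, E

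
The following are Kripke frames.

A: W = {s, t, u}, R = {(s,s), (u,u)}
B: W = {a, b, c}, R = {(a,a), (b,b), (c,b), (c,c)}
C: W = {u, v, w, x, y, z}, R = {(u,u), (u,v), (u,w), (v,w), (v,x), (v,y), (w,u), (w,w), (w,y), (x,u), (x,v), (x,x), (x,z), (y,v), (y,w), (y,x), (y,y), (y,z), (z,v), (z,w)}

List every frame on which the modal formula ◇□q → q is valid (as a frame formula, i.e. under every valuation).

A

Frame correspondent (Sahlqvist): ∀x ∀y (Rxy → Ryx) — i.e. symmetry.
A: condition met.
B: fails — Rcb but not Rbc.
C: fails — Ruv but not Rvu.
Valid on: A.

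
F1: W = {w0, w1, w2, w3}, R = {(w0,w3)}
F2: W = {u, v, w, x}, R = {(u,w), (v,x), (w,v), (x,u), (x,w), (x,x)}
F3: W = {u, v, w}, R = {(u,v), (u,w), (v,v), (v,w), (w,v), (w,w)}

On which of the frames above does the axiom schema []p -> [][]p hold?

F1, F3

The schema corresponds to transitivity: forall x forall y forall z (Rxy & Ryz -> Rxz).
F1: ✓.
F2: fails — Rxw and Rwv but not Rxv.
F3: ✓.
Valid on: F1, F3.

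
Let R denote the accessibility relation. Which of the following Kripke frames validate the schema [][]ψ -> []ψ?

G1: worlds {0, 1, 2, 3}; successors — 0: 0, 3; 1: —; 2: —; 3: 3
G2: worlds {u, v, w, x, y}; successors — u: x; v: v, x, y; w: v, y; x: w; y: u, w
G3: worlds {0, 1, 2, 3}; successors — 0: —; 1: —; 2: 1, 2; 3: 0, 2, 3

This is the axiom for density; its first-order frame correspondent is forall x forall y (Rxy -> exists z (Rxz & Rzy)).
G1: holds.
G2: fails — Rxw but no z with Rxz and Rzw.
G3: holds.
Valid on: G1, G3.

G1, G3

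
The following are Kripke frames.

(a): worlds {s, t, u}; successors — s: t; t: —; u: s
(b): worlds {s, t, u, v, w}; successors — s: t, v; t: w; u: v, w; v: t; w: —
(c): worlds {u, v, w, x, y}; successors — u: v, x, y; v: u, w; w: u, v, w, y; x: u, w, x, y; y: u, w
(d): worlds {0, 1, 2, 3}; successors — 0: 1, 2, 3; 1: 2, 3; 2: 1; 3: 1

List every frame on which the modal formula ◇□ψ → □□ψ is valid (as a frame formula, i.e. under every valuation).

This is the axiom for a generalized confluence (Geach) condition; its first-order frame correspondent is ∀x ∀y ∀z ((xRy ∧ xR²z) → ∃w (yRw ∧ z = w)).
(a): condition met.
(b): fails — sRt, sR²t but no w* with tRw* and t=w*.
(c): fails — uRv, uR²x but no t with vRt and x=t.
(d): fails — 0R1, 0R²1 but no w with 1Rw and 1=w.

(a)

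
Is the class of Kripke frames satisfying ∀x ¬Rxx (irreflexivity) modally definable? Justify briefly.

No

If a class were modally definable it would be closed under surjective bounded morphisms (Goldblatt–Thomason).
The 4-cycle (worlds a,b,c,d with a→b→c→d→a) is irreflexive, and the map sending every world to a single reflexive point • is a surjective bounded morphism (forth: every edge maps to (•,•); back: every world has a successor). So any modal formula valid on the 4-cycle is also valid on the reflexive point, which is not irreflexive.
So the class is not modally definable.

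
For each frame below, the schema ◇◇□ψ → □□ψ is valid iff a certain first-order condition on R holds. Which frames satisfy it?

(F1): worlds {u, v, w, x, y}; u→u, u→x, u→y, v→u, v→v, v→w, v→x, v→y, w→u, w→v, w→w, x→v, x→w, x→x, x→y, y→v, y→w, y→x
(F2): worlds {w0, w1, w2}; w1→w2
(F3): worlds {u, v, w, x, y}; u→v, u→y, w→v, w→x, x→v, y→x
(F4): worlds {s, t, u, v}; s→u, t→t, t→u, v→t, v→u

Frame correspondent (Sahlqvist): ∀x ∀y ∀z ((xR²y ∧ xR²z) → ∃w (yRw ∧ z = w)) — i.e. a generalized confluence (Geach) condition.
(F1): fails — uR²u, uR²v but no t with uRt and v=t.
(F2): holds.
(F3): fails — uR²x, uR²x but no t with xRt and x=t.
(F4): fails — tR²u, tR²t but no w with uRw and t=w.

(F2)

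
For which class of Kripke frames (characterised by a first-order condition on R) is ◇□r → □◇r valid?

convergence

Suppose ◇□r→□◇r is valid. Take Rxy, Rxz and set V(r)={w : Ryw}. Then □r at y so ◇□r at x, so □◇r at x, so ◇r at z, giving w with Rzw and Ryw.
Conversely, on a frame with convergence the schema holds at every world under every valuation.
Frame condition: ∀x ∀y ∀z (Rxy ∧ Rxz → ∃w (Ryw ∧ Rzw)).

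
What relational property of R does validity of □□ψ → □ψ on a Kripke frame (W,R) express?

Suppose □□ψ→□ψ is valid. Take Rxy and set V(ψ)={w : xR²w}. Then □□ψ at x, so □ψ at x, so ψ at y, i.e. ∃z(Rxz∧Rzy).

density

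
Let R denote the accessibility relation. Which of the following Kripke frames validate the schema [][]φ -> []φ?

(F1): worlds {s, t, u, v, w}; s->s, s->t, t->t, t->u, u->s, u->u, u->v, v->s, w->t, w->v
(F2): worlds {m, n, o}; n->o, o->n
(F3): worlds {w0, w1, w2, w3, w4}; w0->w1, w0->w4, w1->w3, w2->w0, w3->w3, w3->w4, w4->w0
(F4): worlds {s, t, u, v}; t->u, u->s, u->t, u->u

(F4)

The schema corresponds to density: forall x forall y (Rxy -> exists z (Rxz & Rzy)).
(F1): fails — Rwv but no z with Rwz and Rzv.
(F2): fails — Rno but no z with Rnz and Rzo.
(F3): fails — Rw0w4 but no z with Rw0z and Rzw4.
(F4): satisfies the condition.
Valid on: (F4).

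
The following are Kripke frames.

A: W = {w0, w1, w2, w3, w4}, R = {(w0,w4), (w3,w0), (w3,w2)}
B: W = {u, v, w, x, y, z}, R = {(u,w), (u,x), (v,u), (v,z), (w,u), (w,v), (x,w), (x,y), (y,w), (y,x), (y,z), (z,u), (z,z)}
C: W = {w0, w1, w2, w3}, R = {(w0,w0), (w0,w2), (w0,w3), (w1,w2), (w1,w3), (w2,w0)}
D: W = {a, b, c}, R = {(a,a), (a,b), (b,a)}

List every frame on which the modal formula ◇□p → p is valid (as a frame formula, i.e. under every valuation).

D

This is the axiom for symmetry; its first-order frame correspondent is ∀x ∀y (Rxy → Ryx).
A: fails — Rw3w2 but not Rw2w3.
B: fails — Rxw but not Rwx.
C: fails — Rw1w2 but not Rw2w1.
D: holds.
Valid on: D.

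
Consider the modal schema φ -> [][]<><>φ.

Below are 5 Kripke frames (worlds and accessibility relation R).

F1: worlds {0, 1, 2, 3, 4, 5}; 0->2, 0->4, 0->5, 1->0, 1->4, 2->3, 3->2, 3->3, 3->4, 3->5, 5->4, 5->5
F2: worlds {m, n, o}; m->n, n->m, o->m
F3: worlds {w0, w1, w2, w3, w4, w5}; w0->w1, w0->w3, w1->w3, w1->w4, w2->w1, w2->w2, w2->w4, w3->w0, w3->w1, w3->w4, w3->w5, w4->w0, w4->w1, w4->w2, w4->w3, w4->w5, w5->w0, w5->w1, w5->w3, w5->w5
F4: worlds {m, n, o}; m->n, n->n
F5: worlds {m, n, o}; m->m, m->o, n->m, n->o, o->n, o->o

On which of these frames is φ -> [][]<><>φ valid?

The schema corresponds to a generalized confluence (Geach) condition: forall x forall z (x R^2 z -> exists w (x = w & z R^2 w)).
F1: fails — 0R²3 but no w with 0=w and 3R²w.
F2: fails — oR²n but no w with o=w and nR²w.
F3: fails — w2R²w0 but no w with w2=w and w0R²w.
F4: fails — mR²n but no w with m=w and nR²w.
F5: holds.

F5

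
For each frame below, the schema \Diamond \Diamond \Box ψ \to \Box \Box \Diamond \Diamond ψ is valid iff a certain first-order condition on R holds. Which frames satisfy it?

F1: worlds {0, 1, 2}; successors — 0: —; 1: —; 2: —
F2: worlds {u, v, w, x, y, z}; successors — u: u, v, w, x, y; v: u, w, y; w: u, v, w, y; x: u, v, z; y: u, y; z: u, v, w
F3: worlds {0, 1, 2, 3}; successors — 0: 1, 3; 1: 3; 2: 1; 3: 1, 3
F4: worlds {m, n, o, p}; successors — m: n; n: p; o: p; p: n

This is the axiom for a generalized confluence (Geach) condition; its first-order frame correspondent is \forall x \forall y \forall z ((x R^2 y \wedge x R^2 z) \to \exists w (yRw \wedge z R^2 w)).
F1: ✓.
F2: ✓.
F3: ✓.
F4: fails — mR²p, mR²p but no w with pRw and pR²w.
Valid on: F1, F2, F3.

F1, F2, F3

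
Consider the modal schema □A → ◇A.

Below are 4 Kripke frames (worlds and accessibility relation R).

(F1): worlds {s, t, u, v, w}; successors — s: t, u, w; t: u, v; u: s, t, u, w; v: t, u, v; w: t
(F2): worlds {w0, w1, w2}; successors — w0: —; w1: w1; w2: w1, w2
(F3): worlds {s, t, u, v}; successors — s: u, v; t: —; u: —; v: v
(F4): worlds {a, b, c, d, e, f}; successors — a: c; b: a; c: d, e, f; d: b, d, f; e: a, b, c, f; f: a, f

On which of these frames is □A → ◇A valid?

This is the axiom for seriality; its first-order frame correspondent is ∀x ∃y Rxy.
(F1): holds.
(F2): fails — world w0 has no successor.
(F3): fails — world t has no successor.
(F4): holds.

(F1), (F4)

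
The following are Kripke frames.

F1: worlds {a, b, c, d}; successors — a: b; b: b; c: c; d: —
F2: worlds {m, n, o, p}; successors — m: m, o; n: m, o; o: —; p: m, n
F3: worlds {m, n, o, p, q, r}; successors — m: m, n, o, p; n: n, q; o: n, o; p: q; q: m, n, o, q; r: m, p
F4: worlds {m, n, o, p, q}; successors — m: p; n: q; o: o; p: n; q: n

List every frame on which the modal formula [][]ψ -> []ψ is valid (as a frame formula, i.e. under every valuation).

The schema corresponds to density: forall x forall y (Rxy -> exists z (Rxz & Rzy)).
F1: holds.
F2: fails — Rpn but no z with Rpz and Rzn.
F3: holds.
F4: fails — Rpn but no z with Rpz and Rzn.

F1, F3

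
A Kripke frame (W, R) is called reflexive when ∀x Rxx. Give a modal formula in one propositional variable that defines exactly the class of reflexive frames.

□p → p

The condition is reflexivity. The T schema □p → p defines it.
Suppose □p→p is valid. At any x set V(p)={w : Rxw}. Then □p holds at x, so p holds at x, i.e. Rxx.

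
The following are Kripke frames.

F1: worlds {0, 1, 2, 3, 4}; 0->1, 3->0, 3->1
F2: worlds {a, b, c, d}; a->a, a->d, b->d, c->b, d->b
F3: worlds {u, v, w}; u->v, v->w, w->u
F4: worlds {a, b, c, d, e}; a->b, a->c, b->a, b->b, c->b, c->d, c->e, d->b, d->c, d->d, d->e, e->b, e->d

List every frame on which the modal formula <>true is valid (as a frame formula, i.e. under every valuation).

Frame correspondent (Sahlqvist): forall x exists y Rxy — i.e. seriality.
F1: fails — world 1 has no successor.
F2: ✓.
F3: ✓.
F4: ✓.
Valid on: F2, F3, F4.

F2, F3, F4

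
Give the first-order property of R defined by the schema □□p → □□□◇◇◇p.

This is a Sahlqvist (Geach-type) schema ◇^0□^2p → □^3◇^3p.
Minimal-valuation argument: fix x; take any y with xR^0y and any z with xR^3z. Set V(p) to the set of worlds R-reachable from y in exactly 2 steps. Then □^2p holds at y, so the antecedent holds at x; validity forces ◇^3p at z, giving a w with zR^3w and yR^2w.
First-order correspondent: ∀x ∀z (xR³z → ∃w (xR²w ∧ zR³w)).

∀x ∀z (xR³z → ∃w (xR²w ∧ zR³w))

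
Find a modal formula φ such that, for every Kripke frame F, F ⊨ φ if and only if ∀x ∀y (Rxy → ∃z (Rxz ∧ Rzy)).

□□q → □q

The condition is density. The C4 schema □□q → □q defines it.
Suppose □□q→□q is valid. Take Rxy and set V(q)={w : xR²w}. Then □□q at x, so □q at x, so q at y, i.e. ∃z(Rxz∧Rzy).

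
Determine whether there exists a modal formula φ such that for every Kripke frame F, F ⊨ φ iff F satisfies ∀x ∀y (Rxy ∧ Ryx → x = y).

Not modally definable

If a class were modally definable it would be closed under surjective bounded morphisms (Goldblatt–Thomason).
The 6-cycle (worlds w0,w1,w2,w3,w4,w5 with w0→w1→w2→w3→w4→w5→w0) is antisymmetric. Sending even-indexed worlds to a and odd-indexed worlds to b is a surjective bounded morphism onto the two-world frame with a↔b, which is not antisymmetric.
So the class is not modally definable.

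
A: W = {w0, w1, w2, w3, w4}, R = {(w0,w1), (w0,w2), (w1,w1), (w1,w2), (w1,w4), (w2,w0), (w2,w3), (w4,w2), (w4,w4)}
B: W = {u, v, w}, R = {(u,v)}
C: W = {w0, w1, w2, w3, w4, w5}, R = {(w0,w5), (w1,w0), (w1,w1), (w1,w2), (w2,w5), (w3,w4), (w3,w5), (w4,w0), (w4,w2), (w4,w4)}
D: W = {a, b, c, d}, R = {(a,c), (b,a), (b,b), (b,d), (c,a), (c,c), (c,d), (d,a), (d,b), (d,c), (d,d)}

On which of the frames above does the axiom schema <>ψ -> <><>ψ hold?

This is the axiom for a generalized confluence (Geach) condition; its first-order frame correspondent is forall x forall y (xRy -> exists w (y = w & x R^2 w)).
A: fails — w2Rw0 but no w with w0=w and w2R²w.
B: fails — uRv but no t with v=t and uR²t.
C: fails — w0Rw5 but no w with w5=w and w0R²w.
D: satisfies the condition.

D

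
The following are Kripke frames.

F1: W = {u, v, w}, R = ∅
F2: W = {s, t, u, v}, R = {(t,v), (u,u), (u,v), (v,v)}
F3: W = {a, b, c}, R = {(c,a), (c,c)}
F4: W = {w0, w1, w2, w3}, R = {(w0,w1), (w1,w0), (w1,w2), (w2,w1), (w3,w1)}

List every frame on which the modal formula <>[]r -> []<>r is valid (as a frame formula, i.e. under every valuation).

The schema corresponds to convergence: forall x forall y forall z (Rxy & Rxz -> exists w (Ryw & Rzw)).
F1: satisfies the condition.
F2: satisfies the condition.
F3: fails — Rca and Rca but a and a have no common successor.
F4: satisfies the condition.

F1, F2, F4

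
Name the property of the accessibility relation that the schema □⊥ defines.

emptiness of R

This schema is the Ver axiom.
It corresponds to emptiness of R: ∀x ∀y ¬Rxy.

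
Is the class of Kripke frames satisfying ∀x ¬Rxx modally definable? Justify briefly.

No

Any modally definable frame class is closed under surjective bounded morphisms.
The 2-cycle (worlds w0,w1 with w0→w1→w0) is irreflexive, and the map sending every world to a single reflexive point • is a surjective bounded morphism (forth: every edge maps to (•,•); back: every world has a successor). So any modal formula valid on the 2-cycle is also valid on the reflexive point, which is not irreflexive.
So the class is not modally definable.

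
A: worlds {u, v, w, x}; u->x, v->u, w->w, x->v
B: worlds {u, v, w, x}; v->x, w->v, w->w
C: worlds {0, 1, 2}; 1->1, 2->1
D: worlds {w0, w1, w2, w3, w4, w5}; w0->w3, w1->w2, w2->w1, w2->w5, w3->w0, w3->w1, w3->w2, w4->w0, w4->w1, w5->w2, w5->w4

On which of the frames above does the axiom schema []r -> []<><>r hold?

C, D

Frame correspondent (Sahlqvist): forall x forall z (xRz -> exists w (xRw & z R^2 w)) — i.e. a generalized confluence (Geach) condition.
A: fails — uRx but no t with uRt and xR²t.
B: fails — vRx but no t with vRt and xR²t.
C: satisfies the condition.
D: satisfies the condition.
Valid on: C, D.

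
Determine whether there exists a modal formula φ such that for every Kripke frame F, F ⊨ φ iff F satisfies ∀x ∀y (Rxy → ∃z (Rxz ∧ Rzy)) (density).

This is a Sahlqvist condition; the C4 axiom □□p → □p defines it.

Yes, by □□p → □p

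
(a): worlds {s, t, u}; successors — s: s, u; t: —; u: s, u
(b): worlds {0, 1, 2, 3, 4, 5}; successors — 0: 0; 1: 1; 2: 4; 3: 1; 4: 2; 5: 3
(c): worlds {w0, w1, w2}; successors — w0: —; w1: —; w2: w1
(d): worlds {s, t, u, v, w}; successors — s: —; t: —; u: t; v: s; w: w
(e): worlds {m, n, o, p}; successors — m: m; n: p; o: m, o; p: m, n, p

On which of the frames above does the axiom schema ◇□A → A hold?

(a)

The schema corresponds to symmetry: ∀x ∀y (Rxy → Ryx).
(a): ✓.
(b): fails — R31 but not R13.
(c): fails — Rw2w1 but not Rw1w2.
(d): fails — Rvs but not Rsv.
(e): fails — Rom but not Rmo.
Valid on: (a).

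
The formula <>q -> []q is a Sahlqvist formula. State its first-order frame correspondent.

Suppose ◇q→□q is valid. Take Rxy, Rxz and set V(q)={y}. Then ◇q at x, so □q at x, so q at z, i.e. z=y.

partial functionality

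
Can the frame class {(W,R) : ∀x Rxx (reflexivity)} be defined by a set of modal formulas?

Definable; □q → q defines it

This is a Sahlqvist condition; the T axiom □q → q defines it.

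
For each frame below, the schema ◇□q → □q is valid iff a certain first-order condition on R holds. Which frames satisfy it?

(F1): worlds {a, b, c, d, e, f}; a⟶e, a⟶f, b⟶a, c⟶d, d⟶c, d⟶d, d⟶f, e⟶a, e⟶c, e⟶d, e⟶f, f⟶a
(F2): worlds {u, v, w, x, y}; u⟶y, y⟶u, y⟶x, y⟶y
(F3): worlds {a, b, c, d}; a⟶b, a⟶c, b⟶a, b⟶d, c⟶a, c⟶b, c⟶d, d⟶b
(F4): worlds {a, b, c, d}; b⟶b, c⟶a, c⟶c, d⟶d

The schema corresponds to the Euclidean property: ∀x ∀y ∀z (Rxy ∧ Rxz → Ryz).
(F1): fails — Rae and Rae but not Ree.
(F2): fails — Ryu and Ryu but not Ruu.
(F3): fails — Rab and Rab but not Rbb.
(F4): fails — Rca and Rca but not Raa.

none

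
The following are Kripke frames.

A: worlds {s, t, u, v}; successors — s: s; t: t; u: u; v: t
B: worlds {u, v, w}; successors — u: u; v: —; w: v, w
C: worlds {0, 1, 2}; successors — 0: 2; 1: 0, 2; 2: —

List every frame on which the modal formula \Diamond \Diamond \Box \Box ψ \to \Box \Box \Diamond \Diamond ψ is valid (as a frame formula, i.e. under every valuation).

Frame correspondent (Sahlqvist): \forall x \forall y \forall z ((x R^2 y \wedge x R^2 z) \to \exists w (y R^2 w \wedge z R^2 w)) — i.e. a generalized confluence (Geach) condition.
A: satisfies the condition.
B: fails — wR²v, wR²v but no t with vR²t and vR²t.
C: fails — 1R²2, 1R²2 but no w with 2R²w and 2R²w.

A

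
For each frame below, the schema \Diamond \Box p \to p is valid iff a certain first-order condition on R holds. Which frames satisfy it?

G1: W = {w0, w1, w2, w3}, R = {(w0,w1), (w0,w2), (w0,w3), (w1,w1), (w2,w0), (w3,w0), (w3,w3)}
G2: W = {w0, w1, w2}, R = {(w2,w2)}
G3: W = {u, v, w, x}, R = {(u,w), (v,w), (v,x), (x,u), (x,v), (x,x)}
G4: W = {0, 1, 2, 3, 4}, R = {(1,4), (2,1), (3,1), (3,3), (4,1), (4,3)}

G2

Frame correspondent (Sahlqvist): \forall x \forall y (Rxy \to Ryx) — i.e. symmetry.
G1: fails — Rw0w1 but not Rw1w0.
G2: holds.
G3: fails — Ruw but not Rwu.
G4: fails — R31 but not R13.
Valid on: G2.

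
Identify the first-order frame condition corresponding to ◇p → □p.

Partial functionality

Suppose ◇p→□p is valid. Take Rxy, Rxz and set V(p)={y}. Then ◇p at x, so □p at x, so p at z, i.e. z=y.
Conversely, any frame satisfying ∀x ∀y ∀z (Rxy ∧ Rxz → y = z) validates the schema.
Frame condition: ∀x ∀y ∀z (Rxy ∧ Rxz → y = z).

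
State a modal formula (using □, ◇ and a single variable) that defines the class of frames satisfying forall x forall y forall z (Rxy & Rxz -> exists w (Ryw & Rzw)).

◇□r → □◇r

A defining formula is ◇□r → □◇r (the .2 axiom).
Suppose ◇□r→□◇r is valid. Take Rxy, Rxz and set V(r)={w : Ryw}. Then □r at y so ◇□r at x, so □◇r at x, so ◇r at z, giving w with Rzw and Ryw.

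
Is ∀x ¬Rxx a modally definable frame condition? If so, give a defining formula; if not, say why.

No

If a class were modally definable it would be closed under surjective bounded morphisms (Goldblatt–Thomason).
The 2-cycle (worlds s,t with s→t→s) is irreflexive, and the map sending every world to a single reflexive point • is a surjective bounded morphism (forth: every edge maps to (•,•); back: every world has a successor). So any modal formula valid on the 2-cycle is also valid on the reflexive point, which is not irreflexive.
So the class is not modally definable.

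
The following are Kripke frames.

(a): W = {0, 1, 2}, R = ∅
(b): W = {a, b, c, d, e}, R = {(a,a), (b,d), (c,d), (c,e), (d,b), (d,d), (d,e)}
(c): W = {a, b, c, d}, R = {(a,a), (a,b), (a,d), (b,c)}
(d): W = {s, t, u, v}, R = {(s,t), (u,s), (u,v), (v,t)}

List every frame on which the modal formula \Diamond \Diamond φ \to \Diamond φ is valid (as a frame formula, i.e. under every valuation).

Frame correspondent (Sahlqvist): \forall x \forall y \forall z (Rxy \wedge Ryz \to Rxz) — i.e. transitivity.
(a): holds.
(b): fails — Rcd and Rdb but not Rcb.
(c): fails — Rab and Rbc but not Rac.
(d): fails — Rus and Rst but not Rut.
Valid on: (a).

(a)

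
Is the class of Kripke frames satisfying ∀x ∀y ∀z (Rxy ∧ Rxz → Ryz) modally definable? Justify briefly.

Yes: it is the Euclidean property, defined by the 5 schema ◇r → □◇r.
Suppose ◇r→□◇r is valid. Take Rxy, Rxz and set V(r)={y}. Then ◇r at x, so □◇r at x, so ◇r at z, so some w with Rzw has r; w=y, i.e. Rzy. By symmetry of the argument, Ryz.

Yes — defined by ◇r → □◇r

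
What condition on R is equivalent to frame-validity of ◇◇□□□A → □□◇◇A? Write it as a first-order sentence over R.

This is a Sahlqvist (Geach-type) schema ◇^2□^3A → □^2◇^2A.
Minimal-valuation argument: fix x; take any y with xR^2y and any z with xR^2z. Set V(A) to the set of worlds R-reachable from y in exactly 3 steps. Then □^3A holds at y, so the antecedent holds at x; validity forces ◇^2A at z, giving a w with zR^2w and yR^3w.
First-order correspondent: ∀x ∀y ∀z ((xR²y ∧ xR²z) → ∃w (yR³w ∧ zR²w)).

∀x ∀y ∀z ((xR²y ∧ xR²z) → ∃w (yR³w ∧ zR²w))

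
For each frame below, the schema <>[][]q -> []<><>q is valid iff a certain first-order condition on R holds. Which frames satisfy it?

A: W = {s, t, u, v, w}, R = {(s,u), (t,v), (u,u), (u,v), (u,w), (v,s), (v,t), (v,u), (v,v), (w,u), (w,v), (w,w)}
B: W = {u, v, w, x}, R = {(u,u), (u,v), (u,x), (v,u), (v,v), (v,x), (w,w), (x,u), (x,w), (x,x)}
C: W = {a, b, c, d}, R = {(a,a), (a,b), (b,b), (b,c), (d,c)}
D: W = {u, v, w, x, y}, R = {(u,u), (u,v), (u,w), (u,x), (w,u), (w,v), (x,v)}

A, B

The schema corresponds to a generalized confluence (Geach) condition: forall x forall y forall z ((xRy & xRz) -> exists w (y R^2 w & z R^2 w)).
A: holds.
B: holds.
C: fails — bRb, bRc but no w with bR²w and cR²w.
D: fails — uRu, uRv but no t with uR²t and vR²t.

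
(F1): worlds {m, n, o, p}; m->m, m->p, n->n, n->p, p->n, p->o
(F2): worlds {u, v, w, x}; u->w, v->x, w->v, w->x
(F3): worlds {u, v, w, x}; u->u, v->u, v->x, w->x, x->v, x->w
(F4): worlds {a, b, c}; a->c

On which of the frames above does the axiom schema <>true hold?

This is the axiom for seriality; its first-order frame correspondent is forall x exists y Rxy.
(F1): fails — world o has no successor.
(F2): fails — world x has no successor.
(F3): satisfies the condition.
(F4): fails — world b has no successor.
Valid on: (F3).

(F3)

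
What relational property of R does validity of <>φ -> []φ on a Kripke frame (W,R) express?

Suppose ◇φ→□φ is valid. Take Rxy, Rxz and set V(φ)={y}. Then ◇φ at x, so □φ at x, so φ at z, i.e. z=y.
The converse is a direct semantic check.
So the correspondent is partial functionality.

partial functionality: forall x forall y forall z (Rxy & Rxz -> y = z)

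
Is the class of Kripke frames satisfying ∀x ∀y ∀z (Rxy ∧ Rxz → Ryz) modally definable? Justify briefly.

Yes, by ◇q → □◇q

The condition is the Euclidean property. A defining modal formula is ◇q → □◇q.
Suppose ◇q→□◇q is valid. Take Rxy, Rxz and set V(q)={y}. Then ◇q at x, so □◇q at x, so ◇q at z, so some w with Rzw has q; w=y, i.e. Rzy. By symmetry of the argument, Ryz.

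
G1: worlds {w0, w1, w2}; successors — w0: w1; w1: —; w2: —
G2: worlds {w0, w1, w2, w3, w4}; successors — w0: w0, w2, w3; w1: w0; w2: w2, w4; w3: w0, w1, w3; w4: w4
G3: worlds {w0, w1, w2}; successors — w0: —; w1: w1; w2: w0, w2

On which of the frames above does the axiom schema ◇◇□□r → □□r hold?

Frame correspondent (Sahlqvist): ∀x ∀y ∀z ((xR²y ∧ xR²z) → ∃w (yR²w ∧ z = w)) — i.e. a generalized confluence (Geach) condition.
G1: ✓.
G2: fails — w0R²w1, w0R²w1 but no w with w1R²w and w1=w.
G3: fails — w2R²w0, w2R²w0 but no w with w0R²w and w0=w.
Valid on: G1.

G1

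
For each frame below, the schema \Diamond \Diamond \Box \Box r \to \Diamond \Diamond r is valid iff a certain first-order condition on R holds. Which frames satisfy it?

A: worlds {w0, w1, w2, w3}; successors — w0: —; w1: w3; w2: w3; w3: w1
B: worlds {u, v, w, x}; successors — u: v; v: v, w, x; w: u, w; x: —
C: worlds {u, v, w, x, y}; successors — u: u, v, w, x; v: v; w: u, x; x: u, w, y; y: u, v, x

The schema corresponds to a generalized confluence (Geach) condition: \forall x \forall y (x R^2 y \to \exists w (y R^2 w \wedge x R^2 w)).
A: satisfies the condition.
B: fails — uR²x but no t with xR²t and uR²t.
C: satisfies the condition.
Valid on: A, C.

A, C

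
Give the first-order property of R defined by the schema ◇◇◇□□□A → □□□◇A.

This is a Sahlqvist (Geach-type) schema ◇^3□^3A → □^3◇^1A.
Minimal-valuation argument: fix x; take any y with xR^3y and any z with xR^3z. Set V(A) to the set of worlds R-reachable from y in exactly 3 steps. Then □^3A holds at y, so the antecedent holds at x; validity forces ◇^1A at z, giving a w with zR^1w and yR^3w.
First-order correspondent: ∀x ∀y ∀z ((xR³y ∧ xR³z) → ∃w (yR³w ∧ zRw)).

∀x ∀y ∀z ((xR³y ∧ xR³z) → ∃w (yR³w ∧ zRw))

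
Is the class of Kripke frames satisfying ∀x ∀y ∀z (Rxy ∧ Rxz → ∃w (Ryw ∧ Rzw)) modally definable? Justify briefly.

Yes: it is convergence, defined by the .2 schema ◇□r → □◇r.

Definable; ◇□r → □◇r defines it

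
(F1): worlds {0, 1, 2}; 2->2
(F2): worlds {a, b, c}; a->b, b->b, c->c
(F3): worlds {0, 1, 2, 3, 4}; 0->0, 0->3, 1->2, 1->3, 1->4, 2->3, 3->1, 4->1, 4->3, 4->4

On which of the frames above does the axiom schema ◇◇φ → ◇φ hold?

This is the axiom for transitivity; its first-order frame correspondent is ∀x ∀y ∀z (Rxy ∧ Ryz → Rxz).
(F1): holds.
(F2): holds.
(F3): fails — R31 and R12 but not R32.
Valid on: (F1), (F2).

(F1), (F2)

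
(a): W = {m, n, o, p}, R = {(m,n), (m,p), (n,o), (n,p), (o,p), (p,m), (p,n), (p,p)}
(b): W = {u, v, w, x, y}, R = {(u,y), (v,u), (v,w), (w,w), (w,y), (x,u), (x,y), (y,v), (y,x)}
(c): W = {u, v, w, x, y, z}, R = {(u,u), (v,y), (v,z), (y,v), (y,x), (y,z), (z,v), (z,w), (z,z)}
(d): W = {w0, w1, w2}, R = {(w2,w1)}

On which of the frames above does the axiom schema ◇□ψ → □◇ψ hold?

The schema corresponds to convergence: ∀x ∀y ∀z (Rxy ∧ Rxz → ∃w (Ryw ∧ Rzw)).
(a): ✓.
(b): fails — Rww and Rwy but w and y have no common successor.
(c): fails — Ryx and Ryx but x and x have no common successor.
(d): fails — Rw2w1 and Rw2w1 but w1 and w1 have no common successor.

(a)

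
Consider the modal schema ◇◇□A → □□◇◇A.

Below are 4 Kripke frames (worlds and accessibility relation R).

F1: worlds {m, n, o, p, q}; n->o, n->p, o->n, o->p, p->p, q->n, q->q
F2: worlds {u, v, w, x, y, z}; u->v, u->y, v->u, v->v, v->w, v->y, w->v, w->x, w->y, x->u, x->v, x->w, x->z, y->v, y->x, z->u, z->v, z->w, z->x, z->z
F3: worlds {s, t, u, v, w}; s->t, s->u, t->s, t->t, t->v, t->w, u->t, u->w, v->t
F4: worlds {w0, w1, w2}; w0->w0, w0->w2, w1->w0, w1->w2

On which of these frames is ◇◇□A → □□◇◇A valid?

F2

This is the axiom for a generalized confluence (Geach) condition; its first-order frame correspondent is ∀x ∀y ∀z ((xR²y ∧ xR²z) → ∃w (yRw ∧ zR²w)).
F1: fails — qR²q, qR²o but no w with qRw and oR²w.
F2: holds.
F3: fails — sR²s, sR²w but no w* with sRw* and wR²w*.
F4: fails — w0R²w0, w0R²w2 but no w with w0Rw and w2R²w.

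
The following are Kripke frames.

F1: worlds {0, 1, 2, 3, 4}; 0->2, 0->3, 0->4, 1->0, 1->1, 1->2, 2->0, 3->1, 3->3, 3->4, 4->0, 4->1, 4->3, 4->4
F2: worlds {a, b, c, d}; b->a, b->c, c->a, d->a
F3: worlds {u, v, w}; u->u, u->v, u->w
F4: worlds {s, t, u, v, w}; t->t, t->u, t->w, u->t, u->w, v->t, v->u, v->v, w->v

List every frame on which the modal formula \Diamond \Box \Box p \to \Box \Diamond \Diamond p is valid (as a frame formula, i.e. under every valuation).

This is the axiom for a generalized confluence (Geach) condition; its first-order frame correspondent is \forall x \forall y \forall z ((xRy \wedge xRz) \to \exists w (y R^2 w \wedge z R^2 w)).
F1: condition met.
F2: fails — bRa, bRa but no w with aR²w and aR²w.
F3: fails — uRu, uRv but no t with uR²t and vR²t.
F4: condition met.

F1, F4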